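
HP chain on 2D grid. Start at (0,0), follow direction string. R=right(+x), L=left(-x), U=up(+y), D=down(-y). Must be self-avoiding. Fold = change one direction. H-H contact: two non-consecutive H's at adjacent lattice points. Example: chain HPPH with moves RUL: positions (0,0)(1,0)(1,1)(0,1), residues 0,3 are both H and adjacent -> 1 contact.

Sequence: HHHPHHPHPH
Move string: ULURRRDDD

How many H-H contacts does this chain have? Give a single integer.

Answer: 1

Derivation:
Positions: [(0, 0), (0, 1), (-1, 1), (-1, 2), (0, 2), (1, 2), (2, 2), (2, 1), (2, 0), (2, -1)]
H-H contact: residue 1 @(0,1) - residue 4 @(0, 2)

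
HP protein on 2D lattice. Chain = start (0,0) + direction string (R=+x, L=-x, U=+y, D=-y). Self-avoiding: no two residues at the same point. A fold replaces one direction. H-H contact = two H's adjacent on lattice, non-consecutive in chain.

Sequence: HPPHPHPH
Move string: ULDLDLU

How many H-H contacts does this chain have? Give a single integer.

Positions: [(0, 0), (0, 1), (-1, 1), (-1, 0), (-2, 0), (-2, -1), (-3, -1), (-3, 0)]
H-H contact: residue 0 @(0,0) - residue 3 @(-1, 0)

Answer: 1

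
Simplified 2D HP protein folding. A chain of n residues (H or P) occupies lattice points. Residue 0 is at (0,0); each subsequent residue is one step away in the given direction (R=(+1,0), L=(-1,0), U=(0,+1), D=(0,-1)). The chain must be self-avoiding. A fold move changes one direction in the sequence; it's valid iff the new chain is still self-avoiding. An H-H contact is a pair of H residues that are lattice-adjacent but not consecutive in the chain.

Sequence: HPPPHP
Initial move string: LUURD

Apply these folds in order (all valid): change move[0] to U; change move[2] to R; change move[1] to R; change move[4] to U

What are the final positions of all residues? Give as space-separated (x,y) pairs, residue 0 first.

Initial moves: LUURD
Fold: move[0]->U => UUURD (positions: [(0, 0), (0, 1), (0, 2), (0, 3), (1, 3), (1, 2)])
Fold: move[2]->R => UURRD (positions: [(0, 0), (0, 1), (0, 2), (1, 2), (2, 2), (2, 1)])
Fold: move[1]->R => URRRD (positions: [(0, 0), (0, 1), (1, 1), (2, 1), (3, 1), (3, 0)])
Fold: move[4]->U => URRRU (positions: [(0, 0), (0, 1), (1, 1), (2, 1), (3, 1), (3, 2)])

Answer: (0,0) (0,1) (1,1) (2,1) (3,1) (3,2)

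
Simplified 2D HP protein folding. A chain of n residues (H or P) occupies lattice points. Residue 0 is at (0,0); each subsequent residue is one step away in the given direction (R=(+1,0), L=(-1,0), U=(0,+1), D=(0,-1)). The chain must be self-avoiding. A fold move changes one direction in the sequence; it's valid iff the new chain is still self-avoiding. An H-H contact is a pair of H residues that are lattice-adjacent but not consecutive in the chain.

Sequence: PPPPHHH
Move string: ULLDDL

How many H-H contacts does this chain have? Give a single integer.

Positions: [(0, 0), (0, 1), (-1, 1), (-2, 1), (-2, 0), (-2, -1), (-3, -1)]
No H-H contacts found.

Answer: 0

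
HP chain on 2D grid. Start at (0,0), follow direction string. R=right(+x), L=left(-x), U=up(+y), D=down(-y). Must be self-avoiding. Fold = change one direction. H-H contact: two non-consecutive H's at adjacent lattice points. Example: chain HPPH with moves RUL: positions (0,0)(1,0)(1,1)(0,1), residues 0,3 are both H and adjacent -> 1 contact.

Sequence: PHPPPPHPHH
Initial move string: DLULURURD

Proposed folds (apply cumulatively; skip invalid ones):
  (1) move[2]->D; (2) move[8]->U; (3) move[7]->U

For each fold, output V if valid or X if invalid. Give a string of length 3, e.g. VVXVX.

Initial: DLULURURD -> [(0, 0), (0, -1), (-1, -1), (-1, 0), (-2, 0), (-2, 1), (-1, 1), (-1, 2), (0, 2), (0, 1)]
Fold 1: move[2]->D => DLDLURURD INVALID (collision), skipped
Fold 2: move[8]->U => DLULURURU VALID
Fold 3: move[7]->U => DLULURUUU VALID

Answer: XVV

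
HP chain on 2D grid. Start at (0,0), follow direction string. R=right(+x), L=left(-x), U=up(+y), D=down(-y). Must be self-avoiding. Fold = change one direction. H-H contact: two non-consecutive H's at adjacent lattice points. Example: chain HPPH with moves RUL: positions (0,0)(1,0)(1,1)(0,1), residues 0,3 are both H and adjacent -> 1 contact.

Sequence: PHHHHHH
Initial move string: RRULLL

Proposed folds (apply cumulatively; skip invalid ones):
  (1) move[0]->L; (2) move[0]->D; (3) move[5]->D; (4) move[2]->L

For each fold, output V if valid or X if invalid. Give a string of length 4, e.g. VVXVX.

Initial: RRULLL -> [(0, 0), (1, 0), (2, 0), (2, 1), (1, 1), (0, 1), (-1, 1)]
Fold 1: move[0]->L => LRULLL INVALID (collision), skipped
Fold 2: move[0]->D => DRULLL INVALID (collision), skipped
Fold 3: move[5]->D => RRULLD INVALID (collision), skipped
Fold 4: move[2]->L => RRLLLL INVALID (collision), skipped

Answer: XXXX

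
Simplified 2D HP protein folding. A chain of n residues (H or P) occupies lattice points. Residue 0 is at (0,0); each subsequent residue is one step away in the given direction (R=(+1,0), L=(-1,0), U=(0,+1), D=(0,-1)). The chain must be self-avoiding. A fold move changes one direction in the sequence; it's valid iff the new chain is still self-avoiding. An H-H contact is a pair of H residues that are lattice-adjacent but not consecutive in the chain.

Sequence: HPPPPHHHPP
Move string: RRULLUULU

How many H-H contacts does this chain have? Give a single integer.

Positions: [(0, 0), (1, 0), (2, 0), (2, 1), (1, 1), (0, 1), (0, 2), (0, 3), (-1, 3), (-1, 4)]
H-H contact: residue 0 @(0,0) - residue 5 @(0, 1)

Answer: 1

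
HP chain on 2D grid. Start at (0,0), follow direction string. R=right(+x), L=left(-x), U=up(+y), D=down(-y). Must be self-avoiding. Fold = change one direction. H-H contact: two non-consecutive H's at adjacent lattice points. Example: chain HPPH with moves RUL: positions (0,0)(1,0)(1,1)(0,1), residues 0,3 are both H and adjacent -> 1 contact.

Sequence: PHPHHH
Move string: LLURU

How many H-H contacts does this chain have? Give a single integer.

Answer: 1

Derivation:
Positions: [(0, 0), (-1, 0), (-2, 0), (-2, 1), (-1, 1), (-1, 2)]
H-H contact: residue 1 @(-1,0) - residue 4 @(-1, 1)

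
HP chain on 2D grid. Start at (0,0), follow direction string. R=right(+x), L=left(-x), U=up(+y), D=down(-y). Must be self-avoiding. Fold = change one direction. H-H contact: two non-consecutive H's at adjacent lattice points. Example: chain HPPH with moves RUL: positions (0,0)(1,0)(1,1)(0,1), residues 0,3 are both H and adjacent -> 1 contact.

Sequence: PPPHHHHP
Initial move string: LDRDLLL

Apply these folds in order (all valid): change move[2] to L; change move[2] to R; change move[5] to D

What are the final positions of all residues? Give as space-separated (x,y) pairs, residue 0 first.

Initial moves: LDRDLLL
Fold: move[2]->L => LDLDLLL (positions: [(0, 0), (-1, 0), (-1, -1), (-2, -1), (-2, -2), (-3, -2), (-4, -2), (-5, -2)])
Fold: move[2]->R => LDRDLLL (positions: [(0, 0), (-1, 0), (-1, -1), (0, -1), (0, -2), (-1, -2), (-2, -2), (-3, -2)])
Fold: move[5]->D => LDRDLDL (positions: [(0, 0), (-1, 0), (-1, -1), (0, -1), (0, -2), (-1, -2), (-1, -3), (-2, -3)])

Answer: (0,0) (-1,0) (-1,-1) (0,-1) (0,-2) (-1,-2) (-1,-3) (-2,-3)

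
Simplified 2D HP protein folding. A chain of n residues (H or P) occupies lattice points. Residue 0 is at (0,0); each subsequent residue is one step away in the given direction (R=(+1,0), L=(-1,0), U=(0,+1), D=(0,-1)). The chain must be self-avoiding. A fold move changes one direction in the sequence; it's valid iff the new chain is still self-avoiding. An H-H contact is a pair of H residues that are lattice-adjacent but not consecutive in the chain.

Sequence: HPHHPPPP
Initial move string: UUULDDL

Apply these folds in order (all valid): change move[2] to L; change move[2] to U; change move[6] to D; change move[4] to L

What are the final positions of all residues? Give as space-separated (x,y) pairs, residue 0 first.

Initial moves: UUULDDL
Fold: move[2]->L => UULLDDL (positions: [(0, 0), (0, 1), (0, 2), (-1, 2), (-2, 2), (-2, 1), (-2, 0), (-3, 0)])
Fold: move[2]->U => UUULDDL (positions: [(0, 0), (0, 1), (0, 2), (0, 3), (-1, 3), (-1, 2), (-1, 1), (-2, 1)])
Fold: move[6]->D => UUULDDD (positions: [(0, 0), (0, 1), (0, 2), (0, 3), (-1, 3), (-1, 2), (-1, 1), (-1, 0)])
Fold: move[4]->L => UUULLDD (positions: [(0, 0), (0, 1), (0, 2), (0, 3), (-1, 3), (-2, 3), (-2, 2), (-2, 1)])

Answer: (0,0) (0,1) (0,2) (0,3) (-1,3) (-2,3) (-2,2) (-2,1)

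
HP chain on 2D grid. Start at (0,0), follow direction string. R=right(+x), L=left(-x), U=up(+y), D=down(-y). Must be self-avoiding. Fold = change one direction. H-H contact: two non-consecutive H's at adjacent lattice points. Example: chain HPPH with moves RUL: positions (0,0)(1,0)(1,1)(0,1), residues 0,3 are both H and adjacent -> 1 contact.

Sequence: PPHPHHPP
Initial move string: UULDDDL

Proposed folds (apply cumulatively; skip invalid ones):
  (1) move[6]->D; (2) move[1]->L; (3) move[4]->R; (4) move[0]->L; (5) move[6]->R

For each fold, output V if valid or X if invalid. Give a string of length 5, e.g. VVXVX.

Answer: VVVVV

Derivation:
Initial: UULDDDL -> [(0, 0), (0, 1), (0, 2), (-1, 2), (-1, 1), (-1, 0), (-1, -1), (-2, -1)]
Fold 1: move[6]->D => UULDDDD VALID
Fold 2: move[1]->L => ULLDDDD VALID
Fold 3: move[4]->R => ULLDRDD VALID
Fold 4: move[0]->L => LLLDRDD VALID
Fold 5: move[6]->R => LLLDRDR VALID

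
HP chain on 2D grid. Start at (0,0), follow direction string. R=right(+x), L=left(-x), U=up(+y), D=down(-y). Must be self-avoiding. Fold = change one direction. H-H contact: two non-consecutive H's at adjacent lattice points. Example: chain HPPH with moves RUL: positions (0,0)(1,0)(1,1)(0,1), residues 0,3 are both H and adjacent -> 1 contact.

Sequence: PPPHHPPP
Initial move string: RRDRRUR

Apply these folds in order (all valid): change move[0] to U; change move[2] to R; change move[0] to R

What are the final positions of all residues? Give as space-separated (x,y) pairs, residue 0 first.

Answer: (0,0) (1,0) (2,0) (3,0) (4,0) (5,0) (5,1) (6,1)

Derivation:
Initial moves: RRDRRUR
Fold: move[0]->U => URDRRUR (positions: [(0, 0), (0, 1), (1, 1), (1, 0), (2, 0), (3, 0), (3, 1), (4, 1)])
Fold: move[2]->R => URRRRUR (positions: [(0, 0), (0, 1), (1, 1), (2, 1), (3, 1), (4, 1), (4, 2), (5, 2)])
Fold: move[0]->R => RRRRRUR (positions: [(0, 0), (1, 0), (2, 0), (3, 0), (4, 0), (5, 0), (5, 1), (6, 1)])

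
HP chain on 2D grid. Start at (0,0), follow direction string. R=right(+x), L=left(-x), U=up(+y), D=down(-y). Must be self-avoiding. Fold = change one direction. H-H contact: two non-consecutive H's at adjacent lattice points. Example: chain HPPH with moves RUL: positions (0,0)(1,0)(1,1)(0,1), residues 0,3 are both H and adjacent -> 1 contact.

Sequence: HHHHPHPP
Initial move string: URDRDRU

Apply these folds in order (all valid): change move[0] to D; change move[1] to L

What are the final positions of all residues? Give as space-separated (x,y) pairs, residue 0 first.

Initial moves: URDRDRU
Fold: move[0]->D => DRDRDRU (positions: [(0, 0), (0, -1), (1, -1), (1, -2), (2, -2), (2, -3), (3, -3), (3, -2)])
Fold: move[1]->L => DLDRDRU (positions: [(0, 0), (0, -1), (-1, -1), (-1, -2), (0, -2), (0, -3), (1, -3), (1, -2)])

Answer: (0,0) (0,-1) (-1,-1) (-1,-2) (0,-2) (0,-3) (1,-3) (1,-2)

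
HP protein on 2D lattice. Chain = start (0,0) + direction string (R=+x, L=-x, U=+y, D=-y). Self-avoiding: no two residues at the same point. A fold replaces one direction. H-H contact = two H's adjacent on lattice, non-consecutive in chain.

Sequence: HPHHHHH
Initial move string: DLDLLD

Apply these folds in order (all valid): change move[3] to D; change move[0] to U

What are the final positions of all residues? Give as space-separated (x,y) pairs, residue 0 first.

Initial moves: DLDLLD
Fold: move[3]->D => DLDDLD (positions: [(0, 0), (0, -1), (-1, -1), (-1, -2), (-1, -3), (-2, -3), (-2, -4)])
Fold: move[0]->U => ULDDLD (positions: [(0, 0), (0, 1), (-1, 1), (-1, 0), (-1, -1), (-2, -1), (-2, -2)])

Answer: (0,0) (0,1) (-1,1) (-1,0) (-1,-1) (-2,-1) (-2,-2)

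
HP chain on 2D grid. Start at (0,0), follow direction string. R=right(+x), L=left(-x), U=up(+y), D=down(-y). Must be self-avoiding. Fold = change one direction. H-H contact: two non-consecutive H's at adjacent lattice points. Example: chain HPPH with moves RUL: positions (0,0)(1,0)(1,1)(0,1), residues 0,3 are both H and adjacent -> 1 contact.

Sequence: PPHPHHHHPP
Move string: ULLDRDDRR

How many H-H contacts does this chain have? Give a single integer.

Positions: [(0, 0), (0, 1), (-1, 1), (-2, 1), (-2, 0), (-1, 0), (-1, -1), (-1, -2), (0, -2), (1, -2)]
H-H contact: residue 2 @(-1,1) - residue 5 @(-1, 0)

Answer: 1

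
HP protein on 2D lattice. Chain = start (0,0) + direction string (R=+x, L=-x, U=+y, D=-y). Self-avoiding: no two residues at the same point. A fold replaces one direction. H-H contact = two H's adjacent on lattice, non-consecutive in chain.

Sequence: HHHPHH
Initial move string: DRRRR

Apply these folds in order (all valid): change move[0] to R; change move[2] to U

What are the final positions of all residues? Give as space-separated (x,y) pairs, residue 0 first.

Initial moves: DRRRR
Fold: move[0]->R => RRRRR (positions: [(0, 0), (1, 0), (2, 0), (3, 0), (4, 0), (5, 0)])
Fold: move[2]->U => RRURR (positions: [(0, 0), (1, 0), (2, 0), (2, 1), (3, 1), (4, 1)])

Answer: (0,0) (1,0) (2,0) (2,1) (3,1) (4,1)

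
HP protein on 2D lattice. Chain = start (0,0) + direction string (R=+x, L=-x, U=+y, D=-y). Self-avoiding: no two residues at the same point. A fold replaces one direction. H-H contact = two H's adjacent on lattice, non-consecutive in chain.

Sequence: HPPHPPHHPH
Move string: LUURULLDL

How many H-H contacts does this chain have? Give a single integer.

Positions: [(0, 0), (-1, 0), (-1, 1), (-1, 2), (0, 2), (0, 3), (-1, 3), (-2, 3), (-2, 2), (-3, 2)]
H-H contact: residue 3 @(-1,2) - residue 6 @(-1, 3)

Answer: 1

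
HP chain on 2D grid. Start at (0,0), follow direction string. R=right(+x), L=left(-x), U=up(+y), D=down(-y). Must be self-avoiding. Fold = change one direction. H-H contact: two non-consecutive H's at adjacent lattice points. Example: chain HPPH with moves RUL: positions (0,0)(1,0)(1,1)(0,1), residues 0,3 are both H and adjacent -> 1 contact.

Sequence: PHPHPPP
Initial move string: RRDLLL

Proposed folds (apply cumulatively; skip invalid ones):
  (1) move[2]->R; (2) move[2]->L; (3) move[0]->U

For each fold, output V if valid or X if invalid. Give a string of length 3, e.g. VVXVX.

Initial: RRDLLL -> [(0, 0), (1, 0), (2, 0), (2, -1), (1, -1), (0, -1), (-1, -1)]
Fold 1: move[2]->R => RRRLLL INVALID (collision), skipped
Fold 2: move[2]->L => RRLLLL INVALID (collision), skipped
Fold 3: move[0]->U => URDLLL INVALID (collision), skipped

Answer: XXX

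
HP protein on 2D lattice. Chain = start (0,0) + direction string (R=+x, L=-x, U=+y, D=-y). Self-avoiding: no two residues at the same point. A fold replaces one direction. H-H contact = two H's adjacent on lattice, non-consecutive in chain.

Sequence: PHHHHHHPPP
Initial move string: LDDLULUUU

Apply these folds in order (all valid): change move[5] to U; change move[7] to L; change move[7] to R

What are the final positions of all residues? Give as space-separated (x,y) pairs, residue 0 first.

Initial moves: LDDLULUUU
Fold: move[5]->U => LDDLUUUUU (positions: [(0, 0), (-1, 0), (-1, -1), (-1, -2), (-2, -2), (-2, -1), (-2, 0), (-2, 1), (-2, 2), (-2, 3)])
Fold: move[7]->L => LDDLUUULU (positions: [(0, 0), (-1, 0), (-1, -1), (-1, -2), (-2, -2), (-2, -1), (-2, 0), (-2, 1), (-3, 1), (-3, 2)])
Fold: move[7]->R => LDDLUUURU (positions: [(0, 0), (-1, 0), (-1, -1), (-1, -2), (-2, -2), (-2, -1), (-2, 0), (-2, 1), (-1, 1), (-1, 2)])

Answer: (0,0) (-1,0) (-1,-1) (-1,-2) (-2,-2) (-2,-1) (-2,0) (-2,1) (-1,1) (-1,2)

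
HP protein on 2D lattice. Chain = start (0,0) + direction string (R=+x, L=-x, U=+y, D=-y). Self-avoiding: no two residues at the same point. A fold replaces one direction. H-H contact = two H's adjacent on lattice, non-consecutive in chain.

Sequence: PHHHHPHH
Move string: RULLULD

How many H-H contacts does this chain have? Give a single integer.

Positions: [(0, 0), (1, 0), (1, 1), (0, 1), (-1, 1), (-1, 2), (-2, 2), (-2, 1)]
H-H contact: residue 4 @(-1,1) - residue 7 @(-2, 1)

Answer: 1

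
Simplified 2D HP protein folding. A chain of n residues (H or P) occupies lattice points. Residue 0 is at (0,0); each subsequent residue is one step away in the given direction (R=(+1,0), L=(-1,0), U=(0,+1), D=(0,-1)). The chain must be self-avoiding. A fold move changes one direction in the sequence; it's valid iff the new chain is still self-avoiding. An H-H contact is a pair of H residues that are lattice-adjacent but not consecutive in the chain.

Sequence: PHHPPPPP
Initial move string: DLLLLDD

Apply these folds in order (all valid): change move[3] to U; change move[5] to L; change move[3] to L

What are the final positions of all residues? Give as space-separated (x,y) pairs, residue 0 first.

Answer: (0,0) (0,-1) (-1,-1) (-2,-1) (-3,-1) (-4,-1) (-5,-1) (-5,-2)

Derivation:
Initial moves: DLLLLDD
Fold: move[3]->U => DLLULDD (positions: [(0, 0), (0, -1), (-1, -1), (-2, -1), (-2, 0), (-3, 0), (-3, -1), (-3, -2)])
Fold: move[5]->L => DLLULLD (positions: [(0, 0), (0, -1), (-1, -1), (-2, -1), (-2, 0), (-3, 0), (-4, 0), (-4, -1)])
Fold: move[3]->L => DLLLLLD (positions: [(0, 0), (0, -1), (-1, -1), (-2, -1), (-3, -1), (-4, -1), (-5, -1), (-5, -2)])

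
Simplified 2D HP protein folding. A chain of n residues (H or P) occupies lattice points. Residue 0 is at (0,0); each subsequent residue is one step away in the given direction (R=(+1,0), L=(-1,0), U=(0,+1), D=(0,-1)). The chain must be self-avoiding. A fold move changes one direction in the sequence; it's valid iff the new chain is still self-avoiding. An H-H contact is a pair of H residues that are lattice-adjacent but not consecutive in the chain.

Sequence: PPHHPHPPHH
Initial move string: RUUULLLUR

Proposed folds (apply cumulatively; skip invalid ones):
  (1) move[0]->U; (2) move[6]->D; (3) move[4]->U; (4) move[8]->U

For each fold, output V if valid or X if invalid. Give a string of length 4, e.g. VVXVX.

Answer: VXVV

Derivation:
Initial: RUUULLLUR -> [(0, 0), (1, 0), (1, 1), (1, 2), (1, 3), (0, 3), (-1, 3), (-2, 3), (-2, 4), (-1, 4)]
Fold 1: move[0]->U => UUUULLLUR VALID
Fold 2: move[6]->D => UUUULLDUR INVALID (collision), skipped
Fold 3: move[4]->U => UUUUULLUR VALID
Fold 4: move[8]->U => UUUUULLUU VALID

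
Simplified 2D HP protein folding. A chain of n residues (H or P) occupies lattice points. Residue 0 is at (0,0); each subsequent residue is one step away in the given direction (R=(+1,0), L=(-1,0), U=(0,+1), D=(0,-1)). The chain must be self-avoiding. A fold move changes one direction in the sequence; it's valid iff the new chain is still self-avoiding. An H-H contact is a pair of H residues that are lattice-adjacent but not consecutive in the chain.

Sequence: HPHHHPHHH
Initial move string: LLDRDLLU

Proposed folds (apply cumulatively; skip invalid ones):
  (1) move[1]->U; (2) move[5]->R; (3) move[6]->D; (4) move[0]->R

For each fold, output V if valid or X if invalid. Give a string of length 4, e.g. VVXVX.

Initial: LLDRDLLU -> [(0, 0), (-1, 0), (-2, 0), (-2, -1), (-1, -1), (-1, -2), (-2, -2), (-3, -2), (-3, -1)]
Fold 1: move[1]->U => LUDRDLLU INVALID (collision), skipped
Fold 2: move[5]->R => LLDRDRLU INVALID (collision), skipped
Fold 3: move[6]->D => LLDRDLDU INVALID (collision), skipped
Fold 4: move[0]->R => RLDRDLLU INVALID (collision), skipped

Answer: XXXX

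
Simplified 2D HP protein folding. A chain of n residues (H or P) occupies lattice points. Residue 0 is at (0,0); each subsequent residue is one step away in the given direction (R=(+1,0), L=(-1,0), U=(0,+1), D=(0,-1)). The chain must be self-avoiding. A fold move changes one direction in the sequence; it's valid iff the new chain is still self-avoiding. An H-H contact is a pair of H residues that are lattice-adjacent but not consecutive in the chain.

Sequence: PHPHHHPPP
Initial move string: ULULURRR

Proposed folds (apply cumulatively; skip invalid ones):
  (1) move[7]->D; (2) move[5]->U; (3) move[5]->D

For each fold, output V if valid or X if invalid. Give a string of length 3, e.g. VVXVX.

Initial: ULULURRR -> [(0, 0), (0, 1), (-1, 1), (-1, 2), (-2, 2), (-2, 3), (-1, 3), (0, 3), (1, 3)]
Fold 1: move[7]->D => ULULURRD VALID
Fold 2: move[5]->U => ULULUURD VALID
Fold 3: move[5]->D => ULULUDRD INVALID (collision), skipped

Answer: VVX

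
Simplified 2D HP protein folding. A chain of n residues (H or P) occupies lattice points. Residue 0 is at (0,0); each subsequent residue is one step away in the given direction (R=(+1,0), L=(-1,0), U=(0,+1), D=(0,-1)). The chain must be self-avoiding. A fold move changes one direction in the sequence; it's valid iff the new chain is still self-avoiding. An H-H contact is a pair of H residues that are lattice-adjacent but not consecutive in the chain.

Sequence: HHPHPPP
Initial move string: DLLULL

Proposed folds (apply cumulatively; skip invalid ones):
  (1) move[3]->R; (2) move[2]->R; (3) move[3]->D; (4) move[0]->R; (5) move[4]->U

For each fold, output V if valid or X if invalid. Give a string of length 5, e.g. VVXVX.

Initial: DLLULL -> [(0, 0), (0, -1), (-1, -1), (-2, -1), (-2, 0), (-3, 0), (-4, 0)]
Fold 1: move[3]->R => DLLRLL INVALID (collision), skipped
Fold 2: move[2]->R => DLRULL INVALID (collision), skipped
Fold 3: move[3]->D => DLLDLL VALID
Fold 4: move[0]->R => RLLDLL INVALID (collision), skipped
Fold 5: move[4]->U => DLLDUL INVALID (collision), skipped

Answer: XXVXX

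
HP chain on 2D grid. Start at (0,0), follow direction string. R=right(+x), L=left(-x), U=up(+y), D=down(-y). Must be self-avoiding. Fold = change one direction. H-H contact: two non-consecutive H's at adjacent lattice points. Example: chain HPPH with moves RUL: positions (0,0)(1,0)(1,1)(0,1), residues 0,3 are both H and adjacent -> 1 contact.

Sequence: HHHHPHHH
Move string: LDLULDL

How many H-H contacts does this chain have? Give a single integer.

Positions: [(0, 0), (-1, 0), (-1, -1), (-2, -1), (-2, 0), (-3, 0), (-3, -1), (-4, -1)]
H-H contact: residue 3 @(-2,-1) - residue 6 @(-3, -1)

Answer: 1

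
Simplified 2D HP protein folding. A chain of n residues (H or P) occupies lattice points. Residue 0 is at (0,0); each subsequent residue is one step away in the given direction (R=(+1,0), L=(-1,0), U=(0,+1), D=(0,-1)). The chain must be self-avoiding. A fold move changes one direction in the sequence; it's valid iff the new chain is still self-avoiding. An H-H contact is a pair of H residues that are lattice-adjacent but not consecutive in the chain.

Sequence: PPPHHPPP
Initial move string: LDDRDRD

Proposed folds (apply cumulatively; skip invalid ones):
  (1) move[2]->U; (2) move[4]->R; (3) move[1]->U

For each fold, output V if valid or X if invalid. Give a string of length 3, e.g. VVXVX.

Answer: XVX

Derivation:
Initial: LDDRDRD -> [(0, 0), (-1, 0), (-1, -1), (-1, -2), (0, -2), (0, -3), (1, -3), (1, -4)]
Fold 1: move[2]->U => LDURDRD INVALID (collision), skipped
Fold 2: move[4]->R => LDDRRRD VALID
Fold 3: move[1]->U => LUDRRRD INVALID (collision), skipped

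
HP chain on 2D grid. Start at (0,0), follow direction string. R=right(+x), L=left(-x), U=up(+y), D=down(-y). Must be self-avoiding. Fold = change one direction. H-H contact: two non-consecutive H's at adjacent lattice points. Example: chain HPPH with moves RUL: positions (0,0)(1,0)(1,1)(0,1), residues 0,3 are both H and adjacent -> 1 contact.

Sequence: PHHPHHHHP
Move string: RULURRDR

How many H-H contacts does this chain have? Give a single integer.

Answer: 2

Derivation:
Positions: [(0, 0), (1, 0), (1, 1), (0, 1), (0, 2), (1, 2), (2, 2), (2, 1), (3, 1)]
H-H contact: residue 2 @(1,1) - residue 7 @(2, 1)
H-H contact: residue 2 @(1,1) - residue 5 @(1, 2)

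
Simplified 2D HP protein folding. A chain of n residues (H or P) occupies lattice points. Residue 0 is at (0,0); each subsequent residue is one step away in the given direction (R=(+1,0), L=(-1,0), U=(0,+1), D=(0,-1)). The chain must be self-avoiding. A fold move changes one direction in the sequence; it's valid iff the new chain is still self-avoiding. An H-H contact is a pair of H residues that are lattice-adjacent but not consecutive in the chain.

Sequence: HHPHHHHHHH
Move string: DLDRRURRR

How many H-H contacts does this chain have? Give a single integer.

Answer: 2

Derivation:
Positions: [(0, 0), (0, -1), (-1, -1), (-1, -2), (0, -2), (1, -2), (1, -1), (2, -1), (3, -1), (4, -1)]
H-H contact: residue 1 @(0,-1) - residue 6 @(1, -1)
H-H contact: residue 1 @(0,-1) - residue 4 @(0, -2)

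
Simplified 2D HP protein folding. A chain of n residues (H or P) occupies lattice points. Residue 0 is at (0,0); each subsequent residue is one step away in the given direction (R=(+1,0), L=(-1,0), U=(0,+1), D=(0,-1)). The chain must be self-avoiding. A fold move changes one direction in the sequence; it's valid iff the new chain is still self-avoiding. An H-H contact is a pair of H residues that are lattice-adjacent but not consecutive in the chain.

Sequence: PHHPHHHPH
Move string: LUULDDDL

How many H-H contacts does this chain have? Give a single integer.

Answer: 2

Derivation:
Positions: [(0, 0), (-1, 0), (-1, 1), (-1, 2), (-2, 2), (-2, 1), (-2, 0), (-2, -1), (-3, -1)]
H-H contact: residue 1 @(-1,0) - residue 6 @(-2, 0)
H-H contact: residue 2 @(-1,1) - residue 5 @(-2, 1)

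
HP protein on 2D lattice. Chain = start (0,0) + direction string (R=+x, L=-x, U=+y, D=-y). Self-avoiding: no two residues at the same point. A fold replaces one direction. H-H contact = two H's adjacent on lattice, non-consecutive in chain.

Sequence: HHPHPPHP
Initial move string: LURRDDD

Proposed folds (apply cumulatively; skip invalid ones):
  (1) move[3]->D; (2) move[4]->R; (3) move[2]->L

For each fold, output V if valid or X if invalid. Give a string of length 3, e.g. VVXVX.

Answer: XVX

Derivation:
Initial: LURRDDD -> [(0, 0), (-1, 0), (-1, 1), (0, 1), (1, 1), (1, 0), (1, -1), (1, -2)]
Fold 1: move[3]->D => LURDDDD INVALID (collision), skipped
Fold 2: move[4]->R => LURRRDD VALID
Fold 3: move[2]->L => LULRRDD INVALID (collision), skipped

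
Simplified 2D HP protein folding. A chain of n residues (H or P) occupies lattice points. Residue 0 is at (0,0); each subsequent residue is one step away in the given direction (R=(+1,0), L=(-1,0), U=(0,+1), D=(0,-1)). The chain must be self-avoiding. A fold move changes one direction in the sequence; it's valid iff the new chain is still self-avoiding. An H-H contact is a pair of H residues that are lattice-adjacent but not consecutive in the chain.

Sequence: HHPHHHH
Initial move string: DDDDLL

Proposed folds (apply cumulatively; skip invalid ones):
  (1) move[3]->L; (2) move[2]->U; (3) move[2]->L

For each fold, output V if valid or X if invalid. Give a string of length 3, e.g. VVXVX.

Initial: DDDDLL -> [(0, 0), (0, -1), (0, -2), (0, -3), (0, -4), (-1, -4), (-2, -4)]
Fold 1: move[3]->L => DDDLLL VALID
Fold 2: move[2]->U => DDULLL INVALID (collision), skipped
Fold 3: move[2]->L => DDLLLL VALID

Answer: VXV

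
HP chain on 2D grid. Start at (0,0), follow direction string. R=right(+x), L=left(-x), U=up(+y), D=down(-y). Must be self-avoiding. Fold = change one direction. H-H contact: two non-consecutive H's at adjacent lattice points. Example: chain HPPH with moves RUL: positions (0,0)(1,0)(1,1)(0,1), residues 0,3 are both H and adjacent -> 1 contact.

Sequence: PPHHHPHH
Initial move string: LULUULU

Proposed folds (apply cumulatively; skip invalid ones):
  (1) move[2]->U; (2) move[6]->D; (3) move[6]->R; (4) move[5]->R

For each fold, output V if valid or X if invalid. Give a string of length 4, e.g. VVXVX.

Answer: VVXV

Derivation:
Initial: LULUULU -> [(0, 0), (-1, 0), (-1, 1), (-2, 1), (-2, 2), (-2, 3), (-3, 3), (-3, 4)]
Fold 1: move[2]->U => LUUUULU VALID
Fold 2: move[6]->D => LUUUULD VALID
Fold 3: move[6]->R => LUUUULR INVALID (collision), skipped
Fold 4: move[5]->R => LUUUURD VALID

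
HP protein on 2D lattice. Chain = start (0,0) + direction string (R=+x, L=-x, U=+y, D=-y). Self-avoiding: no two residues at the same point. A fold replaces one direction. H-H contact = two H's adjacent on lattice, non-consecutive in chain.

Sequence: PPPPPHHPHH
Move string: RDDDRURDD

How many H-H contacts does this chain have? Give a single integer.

Answer: 1

Derivation:
Positions: [(0, 0), (1, 0), (1, -1), (1, -2), (1, -3), (2, -3), (2, -2), (3, -2), (3, -3), (3, -4)]
H-H contact: residue 5 @(2,-3) - residue 8 @(3, -3)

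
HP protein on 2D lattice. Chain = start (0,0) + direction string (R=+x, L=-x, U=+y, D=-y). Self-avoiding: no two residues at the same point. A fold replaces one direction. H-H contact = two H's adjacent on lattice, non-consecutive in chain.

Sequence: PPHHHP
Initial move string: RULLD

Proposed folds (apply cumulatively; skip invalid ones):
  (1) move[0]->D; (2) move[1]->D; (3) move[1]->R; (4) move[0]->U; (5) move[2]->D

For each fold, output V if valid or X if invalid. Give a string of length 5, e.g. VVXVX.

Initial: RULLD -> [(0, 0), (1, 0), (1, 1), (0, 1), (-1, 1), (-1, 0)]
Fold 1: move[0]->D => DULLD INVALID (collision), skipped
Fold 2: move[1]->D => RDLLD VALID
Fold 3: move[1]->R => RRLLD INVALID (collision), skipped
Fold 4: move[0]->U => UDLLD INVALID (collision), skipped
Fold 5: move[2]->D => RDDLD VALID

Answer: XVXXV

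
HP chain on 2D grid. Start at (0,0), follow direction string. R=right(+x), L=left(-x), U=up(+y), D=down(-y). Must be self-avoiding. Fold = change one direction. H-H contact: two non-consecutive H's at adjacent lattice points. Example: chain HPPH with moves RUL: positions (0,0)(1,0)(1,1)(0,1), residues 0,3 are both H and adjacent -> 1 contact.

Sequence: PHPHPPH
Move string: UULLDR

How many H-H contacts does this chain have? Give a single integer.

Positions: [(0, 0), (0, 1), (0, 2), (-1, 2), (-2, 2), (-2, 1), (-1, 1)]
H-H contact: residue 1 @(0,1) - residue 6 @(-1, 1)
H-H contact: residue 3 @(-1,2) - residue 6 @(-1, 1)

Answer: 2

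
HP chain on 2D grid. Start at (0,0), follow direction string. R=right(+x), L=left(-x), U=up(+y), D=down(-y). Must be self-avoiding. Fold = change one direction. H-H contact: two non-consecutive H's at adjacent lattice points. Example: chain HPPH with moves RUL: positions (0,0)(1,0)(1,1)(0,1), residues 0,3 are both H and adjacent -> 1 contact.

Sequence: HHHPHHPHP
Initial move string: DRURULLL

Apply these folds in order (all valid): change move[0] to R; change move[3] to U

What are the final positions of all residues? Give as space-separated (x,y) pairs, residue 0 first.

Initial moves: DRURULLL
Fold: move[0]->R => RRURULLL (positions: [(0, 0), (1, 0), (2, 0), (2, 1), (3, 1), (3, 2), (2, 2), (1, 2), (0, 2)])
Fold: move[3]->U => RRUUULLL (positions: [(0, 0), (1, 0), (2, 0), (2, 1), (2, 2), (2, 3), (1, 3), (0, 3), (-1, 3)])

Answer: (0,0) (1,0) (2,0) (2,1) (2,2) (2,3) (1,3) (0,3) (-1,3)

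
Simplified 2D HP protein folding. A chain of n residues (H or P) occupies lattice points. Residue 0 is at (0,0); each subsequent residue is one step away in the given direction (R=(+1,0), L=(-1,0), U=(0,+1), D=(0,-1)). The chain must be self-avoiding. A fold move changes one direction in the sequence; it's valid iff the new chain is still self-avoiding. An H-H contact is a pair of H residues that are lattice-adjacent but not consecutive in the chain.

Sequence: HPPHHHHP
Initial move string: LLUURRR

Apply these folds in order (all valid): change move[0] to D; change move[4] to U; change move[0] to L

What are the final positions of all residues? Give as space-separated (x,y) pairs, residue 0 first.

Answer: (0,0) (-1,0) (-2,0) (-2,1) (-2,2) (-2,3) (-1,3) (0,3)

Derivation:
Initial moves: LLUURRR
Fold: move[0]->D => DLUURRR (positions: [(0, 0), (0, -1), (-1, -1), (-1, 0), (-1, 1), (0, 1), (1, 1), (2, 1)])
Fold: move[4]->U => DLUUURR (positions: [(0, 0), (0, -1), (-1, -1), (-1, 0), (-1, 1), (-1, 2), (0, 2), (1, 2)])
Fold: move[0]->L => LLUUURR (positions: [(0, 0), (-1, 0), (-2, 0), (-2, 1), (-2, 2), (-2, 3), (-1, 3), (0, 3)])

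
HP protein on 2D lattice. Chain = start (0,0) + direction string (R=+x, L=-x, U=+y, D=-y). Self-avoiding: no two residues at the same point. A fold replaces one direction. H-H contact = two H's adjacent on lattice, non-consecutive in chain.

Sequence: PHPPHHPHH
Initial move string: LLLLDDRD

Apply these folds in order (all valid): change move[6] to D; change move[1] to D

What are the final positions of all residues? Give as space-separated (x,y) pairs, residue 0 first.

Initial moves: LLLLDDRD
Fold: move[6]->D => LLLLDDDD (positions: [(0, 0), (-1, 0), (-2, 0), (-3, 0), (-4, 0), (-4, -1), (-4, -2), (-4, -3), (-4, -4)])
Fold: move[1]->D => LDLLDDDD (positions: [(0, 0), (-1, 0), (-1, -1), (-2, -1), (-3, -1), (-3, -2), (-3, -3), (-3, -4), (-3, -5)])

Answer: (0,0) (-1,0) (-1,-1) (-2,-1) (-3,-1) (-3,-2) (-3,-3) (-3,-4) (-3,-5)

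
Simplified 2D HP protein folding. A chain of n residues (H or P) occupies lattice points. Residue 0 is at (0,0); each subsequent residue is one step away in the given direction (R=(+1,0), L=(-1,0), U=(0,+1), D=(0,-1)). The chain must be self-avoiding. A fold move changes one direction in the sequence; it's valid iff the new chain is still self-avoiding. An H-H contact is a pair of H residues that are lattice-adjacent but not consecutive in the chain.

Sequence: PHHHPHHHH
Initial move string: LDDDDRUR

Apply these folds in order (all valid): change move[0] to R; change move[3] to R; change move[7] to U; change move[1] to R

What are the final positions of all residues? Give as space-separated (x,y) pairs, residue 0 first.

Initial moves: LDDDDRUR
Fold: move[0]->R => RDDDDRUR (positions: [(0, 0), (1, 0), (1, -1), (1, -2), (1, -3), (1, -4), (2, -4), (2, -3), (3, -3)])
Fold: move[3]->R => RDDRDRUR (positions: [(0, 0), (1, 0), (1, -1), (1, -2), (2, -2), (2, -3), (3, -3), (3, -2), (4, -2)])
Fold: move[7]->U => RDDRDRUU (positions: [(0, 0), (1, 0), (1, -1), (1, -2), (2, -2), (2, -3), (3, -3), (3, -2), (3, -1)])
Fold: move[1]->R => RRDRDRUU (positions: [(0, 0), (1, 0), (2, 0), (2, -1), (3, -1), (3, -2), (4, -2), (4, -1), (4, 0)])

Answer: (0,0) (1,0) (2,0) (2,-1) (3,-1) (3,-2) (4,-2) (4,-1) (4,0)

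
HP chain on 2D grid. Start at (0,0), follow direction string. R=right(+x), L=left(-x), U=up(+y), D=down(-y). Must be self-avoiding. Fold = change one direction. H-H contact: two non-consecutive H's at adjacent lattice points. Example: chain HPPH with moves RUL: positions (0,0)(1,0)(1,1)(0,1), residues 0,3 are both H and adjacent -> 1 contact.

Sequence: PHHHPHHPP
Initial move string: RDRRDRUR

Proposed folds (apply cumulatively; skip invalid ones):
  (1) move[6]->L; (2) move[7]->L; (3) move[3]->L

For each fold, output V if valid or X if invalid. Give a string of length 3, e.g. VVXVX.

Answer: XXX

Derivation:
Initial: RDRRDRUR -> [(0, 0), (1, 0), (1, -1), (2, -1), (3, -1), (3, -2), (4, -2), (4, -1), (5, -1)]
Fold 1: move[6]->L => RDRRDRLR INVALID (collision), skipped
Fold 2: move[7]->L => RDRRDRUL INVALID (collision), skipped
Fold 3: move[3]->L => RDRLDRUR INVALID (collision), skipped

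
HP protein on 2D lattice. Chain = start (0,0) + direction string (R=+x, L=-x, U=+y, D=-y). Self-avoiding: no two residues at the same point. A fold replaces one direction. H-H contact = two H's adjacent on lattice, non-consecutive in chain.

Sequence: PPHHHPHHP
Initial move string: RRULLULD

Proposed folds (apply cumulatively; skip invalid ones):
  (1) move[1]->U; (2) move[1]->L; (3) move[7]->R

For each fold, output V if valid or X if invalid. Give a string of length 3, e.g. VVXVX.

Initial: RRULLULD -> [(0, 0), (1, 0), (2, 0), (2, 1), (1, 1), (0, 1), (0, 2), (-1, 2), (-1, 1)]
Fold 1: move[1]->U => RUULLULD VALID
Fold 2: move[1]->L => RLULLULD INVALID (collision), skipped
Fold 3: move[7]->R => RUULLULR INVALID (collision), skipped

Answer: VXX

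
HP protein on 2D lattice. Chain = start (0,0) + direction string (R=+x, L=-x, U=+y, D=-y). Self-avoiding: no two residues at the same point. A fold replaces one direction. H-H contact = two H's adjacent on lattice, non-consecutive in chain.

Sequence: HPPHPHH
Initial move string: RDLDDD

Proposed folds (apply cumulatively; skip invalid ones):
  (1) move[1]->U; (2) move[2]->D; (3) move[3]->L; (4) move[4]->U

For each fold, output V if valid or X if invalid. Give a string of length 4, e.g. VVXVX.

Initial: RDLDDD -> [(0, 0), (1, 0), (1, -1), (0, -1), (0, -2), (0, -3), (0, -4)]
Fold 1: move[1]->U => RULDDD INVALID (collision), skipped
Fold 2: move[2]->D => RDDDDD VALID
Fold 3: move[3]->L => RDDLDD VALID
Fold 4: move[4]->U => RDDLUD INVALID (collision), skipped

Answer: XVVX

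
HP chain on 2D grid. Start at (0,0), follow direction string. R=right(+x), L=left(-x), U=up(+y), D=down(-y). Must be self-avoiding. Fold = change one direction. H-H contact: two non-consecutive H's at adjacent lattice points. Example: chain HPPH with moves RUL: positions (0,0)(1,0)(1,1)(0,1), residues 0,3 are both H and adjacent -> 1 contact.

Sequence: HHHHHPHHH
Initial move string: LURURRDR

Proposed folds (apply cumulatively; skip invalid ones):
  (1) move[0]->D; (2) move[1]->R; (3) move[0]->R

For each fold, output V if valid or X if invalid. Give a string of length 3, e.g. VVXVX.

Initial: LURURRDR -> [(0, 0), (-1, 0), (-1, 1), (0, 1), (0, 2), (1, 2), (2, 2), (2, 1), (3, 1)]
Fold 1: move[0]->D => DURURRDR INVALID (collision), skipped
Fold 2: move[1]->R => LRRURRDR INVALID (collision), skipped
Fold 3: move[0]->R => RURURRDR VALID

Answer: XXV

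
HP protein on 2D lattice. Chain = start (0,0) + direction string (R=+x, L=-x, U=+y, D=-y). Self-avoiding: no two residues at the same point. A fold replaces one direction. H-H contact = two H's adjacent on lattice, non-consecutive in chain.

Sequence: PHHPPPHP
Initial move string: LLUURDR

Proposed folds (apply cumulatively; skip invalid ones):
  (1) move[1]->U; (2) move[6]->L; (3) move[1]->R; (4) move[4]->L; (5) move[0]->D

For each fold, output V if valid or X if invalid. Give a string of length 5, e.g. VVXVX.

Initial: LLUURDR -> [(0, 0), (-1, 0), (-2, 0), (-2, 1), (-2, 2), (-1, 2), (-1, 1), (0, 1)]
Fold 1: move[1]->U => LUUURDR VALID
Fold 2: move[6]->L => LUUURDL INVALID (collision), skipped
Fold 3: move[1]->R => LRUURDR INVALID (collision), skipped
Fold 4: move[4]->L => LUUULDR INVALID (collision), skipped
Fold 5: move[0]->D => DUUURDR INVALID (collision), skipped

Answer: VXXXX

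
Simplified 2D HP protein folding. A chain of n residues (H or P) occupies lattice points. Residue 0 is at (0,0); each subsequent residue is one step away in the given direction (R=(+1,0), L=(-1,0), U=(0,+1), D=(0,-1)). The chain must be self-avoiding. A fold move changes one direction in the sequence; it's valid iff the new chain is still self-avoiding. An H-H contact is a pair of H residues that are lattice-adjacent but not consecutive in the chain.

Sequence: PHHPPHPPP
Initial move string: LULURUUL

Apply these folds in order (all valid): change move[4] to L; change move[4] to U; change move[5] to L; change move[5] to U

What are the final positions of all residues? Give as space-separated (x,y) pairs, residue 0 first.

Answer: (0,0) (-1,0) (-1,1) (-2,1) (-2,2) (-2,3) (-2,4) (-2,5) (-3,5)

Derivation:
Initial moves: LULURUUL
Fold: move[4]->L => LULULUUL (positions: [(0, 0), (-1, 0), (-1, 1), (-2, 1), (-2, 2), (-3, 2), (-3, 3), (-3, 4), (-4, 4)])
Fold: move[4]->U => LULUUUUL (positions: [(0, 0), (-1, 0), (-1, 1), (-2, 1), (-2, 2), (-2, 3), (-2, 4), (-2, 5), (-3, 5)])
Fold: move[5]->L => LULUULUL (positions: [(0, 0), (-1, 0), (-1, 1), (-2, 1), (-2, 2), (-2, 3), (-3, 3), (-3, 4), (-4, 4)])
Fold: move[5]->U => LULUUUUL (positions: [(0, 0), (-1, 0), (-1, 1), (-2, 1), (-2, 2), (-2, 3), (-2, 4), (-2, 5), (-3, 5)])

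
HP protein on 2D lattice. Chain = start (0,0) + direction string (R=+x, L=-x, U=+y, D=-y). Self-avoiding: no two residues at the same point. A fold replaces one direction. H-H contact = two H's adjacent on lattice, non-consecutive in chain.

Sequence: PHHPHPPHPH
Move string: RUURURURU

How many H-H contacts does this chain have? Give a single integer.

Positions: [(0, 0), (1, 0), (1, 1), (1, 2), (2, 2), (2, 3), (3, 3), (3, 4), (4, 4), (4, 5)]
No H-H contacts found.

Answer: 0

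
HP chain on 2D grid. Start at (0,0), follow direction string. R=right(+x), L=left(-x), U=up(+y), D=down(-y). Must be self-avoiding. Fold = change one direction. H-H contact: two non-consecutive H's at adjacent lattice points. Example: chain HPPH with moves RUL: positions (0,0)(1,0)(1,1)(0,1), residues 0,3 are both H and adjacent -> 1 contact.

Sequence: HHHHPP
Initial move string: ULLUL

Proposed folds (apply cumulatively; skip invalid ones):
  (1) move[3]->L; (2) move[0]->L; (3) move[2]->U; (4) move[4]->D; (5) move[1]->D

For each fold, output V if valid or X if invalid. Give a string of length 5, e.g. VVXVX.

Answer: VVVVX

Derivation:
Initial: ULLUL -> [(0, 0), (0, 1), (-1, 1), (-2, 1), (-2, 2), (-3, 2)]
Fold 1: move[3]->L => ULLLL VALID
Fold 2: move[0]->L => LLLLL VALID
Fold 3: move[2]->U => LLULL VALID
Fold 4: move[4]->D => LLULD VALID
Fold 5: move[1]->D => LDULD INVALID (collision), skipped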